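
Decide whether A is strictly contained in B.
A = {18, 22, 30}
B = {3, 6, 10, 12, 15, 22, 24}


A ⊂ B requires: A ⊆ B AND A ≠ B.
A ⊆ B? No
A ⊄ B, so A is not a proper subset.

No, A is not a proper subset of B


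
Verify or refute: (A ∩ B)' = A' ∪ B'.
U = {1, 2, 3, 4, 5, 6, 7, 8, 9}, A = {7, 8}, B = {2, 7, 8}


LHS: A ∩ B = {7, 8}
(A ∩ B)' = U \ (A ∩ B) = {1, 2, 3, 4, 5, 6, 9}
A' = {1, 2, 3, 4, 5, 6, 9}, B' = {1, 3, 4, 5, 6, 9}
Claimed RHS: A' ∪ B' = {1, 2, 3, 4, 5, 6, 9}
Identity is VALID: LHS = RHS = {1, 2, 3, 4, 5, 6, 9} ✓

Identity is valid. (A ∩ B)' = A' ∪ B' = {1, 2, 3, 4, 5, 6, 9}


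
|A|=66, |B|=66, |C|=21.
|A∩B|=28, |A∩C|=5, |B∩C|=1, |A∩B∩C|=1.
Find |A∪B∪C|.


|A∪B∪C| = |A|+|B|+|C| - |A∩B|-|A∩C|-|B∩C| + |A∩B∩C|
= 66+66+21 - 28-5-1 + 1
= 153 - 34 + 1
= 120

|A ∪ B ∪ C| = 120


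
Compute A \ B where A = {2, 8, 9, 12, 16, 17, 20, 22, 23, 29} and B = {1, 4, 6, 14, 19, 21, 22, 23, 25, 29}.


A \ B = elements in A but not in B
A = {2, 8, 9, 12, 16, 17, 20, 22, 23, 29}
B = {1, 4, 6, 14, 19, 21, 22, 23, 25, 29}
Remove from A any elements in B
A \ B = {2, 8, 9, 12, 16, 17, 20}

A \ B = {2, 8, 9, 12, 16, 17, 20}


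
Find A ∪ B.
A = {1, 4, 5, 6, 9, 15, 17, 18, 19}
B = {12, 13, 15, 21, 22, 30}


A ∪ B = all elements in A or B (or both)
A = {1, 4, 5, 6, 9, 15, 17, 18, 19}
B = {12, 13, 15, 21, 22, 30}
A ∪ B = {1, 4, 5, 6, 9, 12, 13, 15, 17, 18, 19, 21, 22, 30}

A ∪ B = {1, 4, 5, 6, 9, 12, 13, 15, 17, 18, 19, 21, 22, 30}


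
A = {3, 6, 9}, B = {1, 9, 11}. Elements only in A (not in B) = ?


A = {3, 6, 9}
B = {1, 9, 11}
Region: only in A (not in B)
Elements: {3, 6}

Elements only in A (not in B): {3, 6}


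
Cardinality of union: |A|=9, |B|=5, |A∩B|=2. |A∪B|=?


|A ∪ B| = |A| + |B| - |A ∩ B|
= 9 + 5 - 2
= 12

|A ∪ B| = 12


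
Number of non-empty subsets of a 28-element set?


Total subsets = 2^n = 2^28 = 268435456
Non-empty subsets exclude the empty set: 2^n - 1
= 268435456 - 1
= 268435455

Number of non-empty subsets = 268435455


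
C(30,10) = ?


C(n,k) = n! / (k!(n-k)!)
C(30,10) = 30! / (10!20!)
= 30045015

C(30,10) = 30045015


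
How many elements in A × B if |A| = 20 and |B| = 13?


|A × B| = |A| × |B|
= 20 × 13
= 260

|A × B| = 260


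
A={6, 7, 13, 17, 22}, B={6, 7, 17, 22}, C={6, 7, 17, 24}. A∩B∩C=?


A ∩ B = {6, 7, 17, 22}
(A ∩ B) ∩ C = {6, 7, 17}

A ∩ B ∩ C = {6, 7, 17}


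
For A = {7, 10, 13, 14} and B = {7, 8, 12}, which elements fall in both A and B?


A = {7, 10, 13, 14}
B = {7, 8, 12}
Region: in both A and B
Elements: {7}

Elements in both A and B: {7}


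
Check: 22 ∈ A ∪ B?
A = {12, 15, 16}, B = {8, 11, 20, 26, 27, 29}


A = {12, 15, 16}, B = {8, 11, 20, 26, 27, 29}
A ∪ B = all elements in A or B
A ∪ B = {8, 11, 12, 15, 16, 20, 26, 27, 29}
Checking if 22 ∈ A ∪ B
22 is not in A ∪ B → False

22 ∉ A ∪ B


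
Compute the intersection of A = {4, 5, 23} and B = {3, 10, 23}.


A ∩ B = elements in both A and B
A = {4, 5, 23}
B = {3, 10, 23}
A ∩ B = {23}

A ∩ B = {23}


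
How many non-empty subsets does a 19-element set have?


Total subsets = 2^n = 2^19 = 524288
Non-empty subsets exclude the empty set: 2^n - 1
= 524288 - 1
= 524287

Number of non-empty subsets = 524287


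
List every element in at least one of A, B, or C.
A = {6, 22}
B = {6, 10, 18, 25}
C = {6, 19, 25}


A ∪ B = {6, 10, 18, 22, 25}
(A ∪ B) ∪ C = {6, 10, 18, 19, 22, 25}

A ∪ B ∪ C = {6, 10, 18, 19, 22, 25}


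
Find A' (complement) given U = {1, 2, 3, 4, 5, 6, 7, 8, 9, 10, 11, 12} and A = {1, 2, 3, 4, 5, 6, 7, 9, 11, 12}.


Aᶜ = U \ A = elements in U but not in A
U = {1, 2, 3, 4, 5, 6, 7, 8, 9, 10, 11, 12}
A = {1, 2, 3, 4, 5, 6, 7, 9, 11, 12}
Aᶜ = {8, 10}

Aᶜ = {8, 10}


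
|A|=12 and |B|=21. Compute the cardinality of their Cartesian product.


|A × B| = |A| × |B|
= 12 × 21
= 252

|A × B| = 252


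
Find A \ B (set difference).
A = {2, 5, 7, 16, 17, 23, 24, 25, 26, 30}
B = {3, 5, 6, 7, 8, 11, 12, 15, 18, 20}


A \ B = elements in A but not in B
A = {2, 5, 7, 16, 17, 23, 24, 25, 26, 30}
B = {3, 5, 6, 7, 8, 11, 12, 15, 18, 20}
Remove from A any elements in B
A \ B = {2, 16, 17, 23, 24, 25, 26, 30}

A \ B = {2, 16, 17, 23, 24, 25, 26, 30}


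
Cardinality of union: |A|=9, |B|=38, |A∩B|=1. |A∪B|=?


|A ∪ B| = |A| + |B| - |A ∩ B|
= 9 + 38 - 1
= 46

|A ∪ B| = 46


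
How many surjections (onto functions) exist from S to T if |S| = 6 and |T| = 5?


n = |S| = 6, k = |T| = 5. Surjections via inclusion-exclusion:
S(n,k) = Σ(-1)^i × C(k,i) × (k-i)^n, i=0 to k
i=0: (-1)^0×C(5,0)×5^6 = 15625
i=1: (-1)^1×C(5,1)×4^6 = -20480
i=2: (-1)^2×C(5,2)×3^6 = 7290
i=3: (-1)^3×C(5,3)×2^6 = -640
i=4: (-1)^4×C(5,4)×1^6 = 5
i=5: (-1)^5×C(5,5)×0^6 = 0
Total = 1800

Number of surjections = 1800


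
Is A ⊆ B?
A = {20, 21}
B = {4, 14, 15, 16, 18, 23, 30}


A ⊆ B means every element of A is in B.
Elements in A not in B: {20, 21}
So A ⊄ B.

No, A ⊄ B


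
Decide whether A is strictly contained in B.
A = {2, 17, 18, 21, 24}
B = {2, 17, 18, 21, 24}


A ⊂ B requires: A ⊆ B AND A ≠ B.
A ⊆ B? Yes
A = B? Yes
A = B, so A is not a PROPER subset.

No, A is not a proper subset of B


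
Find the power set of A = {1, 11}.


|A| = 2, so |P(A)| = 2^2 = 4
Enumerate subsets by cardinality (0 to 2):
∅, {1}, {11}, {1, 11}

P(A) has 4 subsets: ∅, {1}, {11}, {1, 11}


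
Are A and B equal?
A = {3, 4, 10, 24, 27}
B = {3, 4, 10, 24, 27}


Two sets are equal iff they have exactly the same elements.
A = {3, 4, 10, 24, 27}
B = {3, 4, 10, 24, 27}
Same elements → A = B

Yes, A = B


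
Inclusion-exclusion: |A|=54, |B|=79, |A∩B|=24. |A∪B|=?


|A ∪ B| = |A| + |B| - |A ∩ B|
= 54 + 79 - 24
= 109

|A ∪ B| = 109


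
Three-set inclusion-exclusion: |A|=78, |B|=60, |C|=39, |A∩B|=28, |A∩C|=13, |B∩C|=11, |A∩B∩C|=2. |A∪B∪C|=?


|A∪B∪C| = |A|+|B|+|C| - |A∩B|-|A∩C|-|B∩C| + |A∩B∩C|
= 78+60+39 - 28-13-11 + 2
= 177 - 52 + 2
= 127

|A ∪ B ∪ C| = 127


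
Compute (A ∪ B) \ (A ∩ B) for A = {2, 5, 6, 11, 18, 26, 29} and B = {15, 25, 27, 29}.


A △ B = (A \ B) ∪ (B \ A) = elements in exactly one of A or B
A \ B = {2, 5, 6, 11, 18, 26}
B \ A = {15, 25, 27}
A △ B = {2, 5, 6, 11, 15, 18, 25, 26, 27}

A △ B = {2, 5, 6, 11, 15, 18, 25, 26, 27}


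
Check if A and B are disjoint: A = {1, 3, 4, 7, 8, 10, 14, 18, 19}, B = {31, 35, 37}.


Disjoint means A ∩ B = ∅.
A ∩ B = ∅
A ∩ B = ∅, so A and B are disjoint.

Yes, A and B are disjoint


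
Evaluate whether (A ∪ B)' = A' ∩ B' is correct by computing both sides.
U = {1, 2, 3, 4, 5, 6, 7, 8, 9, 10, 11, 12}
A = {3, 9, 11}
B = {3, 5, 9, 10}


LHS: A ∪ B = {3, 5, 9, 10, 11}
(A ∪ B)' = U \ (A ∪ B) = {1, 2, 4, 6, 7, 8, 12}
A' = {1, 2, 4, 5, 6, 7, 8, 10, 12}, B' = {1, 2, 4, 6, 7, 8, 11, 12}
Claimed RHS: A' ∩ B' = {1, 2, 4, 6, 7, 8, 12}
Identity is VALID: LHS = RHS = {1, 2, 4, 6, 7, 8, 12} ✓

Identity is valid. (A ∪ B)' = A' ∩ B' = {1, 2, 4, 6, 7, 8, 12}


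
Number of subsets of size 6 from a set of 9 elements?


C(n,k) = n! / (k!(n-k)!)
C(9,6) = 9! / (6!3!)
= 84

C(9,6) = 84


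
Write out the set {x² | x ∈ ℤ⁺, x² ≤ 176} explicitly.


Checking each candidate:
Condition: positive perfect squares ≤ 176
Result = {1, 4, 9, 16, 25, 36, 49, 64, 81, 100, 121, 144, 169}

{1, 4, 9, 16, 25, 36, 49, 64, 81, 100, 121, 144, 169}


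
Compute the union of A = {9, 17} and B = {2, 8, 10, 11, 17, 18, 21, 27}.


A ∪ B = all elements in A or B (or both)
A = {9, 17}
B = {2, 8, 10, 11, 17, 18, 21, 27}
A ∪ B = {2, 8, 9, 10, 11, 17, 18, 21, 27}

A ∪ B = {2, 8, 9, 10, 11, 17, 18, 21, 27}


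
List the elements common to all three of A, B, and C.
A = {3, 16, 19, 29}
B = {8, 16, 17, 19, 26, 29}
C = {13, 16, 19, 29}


A ∩ B = {16, 19, 29}
(A ∩ B) ∩ C = {16, 19, 29}

A ∩ B ∩ C = {16, 19, 29}


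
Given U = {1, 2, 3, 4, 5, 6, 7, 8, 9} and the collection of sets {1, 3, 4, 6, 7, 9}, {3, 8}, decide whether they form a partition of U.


A partition requires: (1) non-empty parts, (2) pairwise disjoint, (3) union = U
Parts: {1, 3, 4, 6, 7, 9}, {3, 8}
Union of parts: {1, 3, 4, 6, 7, 8, 9}
U = {1, 2, 3, 4, 5, 6, 7, 8, 9}
All non-empty? True
Pairwise disjoint? False
Covers U? False

No, not a valid partition


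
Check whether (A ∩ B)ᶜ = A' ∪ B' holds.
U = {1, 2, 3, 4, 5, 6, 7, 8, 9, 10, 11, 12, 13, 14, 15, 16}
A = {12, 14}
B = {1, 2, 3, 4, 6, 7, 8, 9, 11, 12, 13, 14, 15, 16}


LHS: A ∩ B = {12, 14}
(A ∩ B)' = U \ (A ∩ B) = {1, 2, 3, 4, 5, 6, 7, 8, 9, 10, 11, 13, 15, 16}
A' = {1, 2, 3, 4, 5, 6, 7, 8, 9, 10, 11, 13, 15, 16}, B' = {5, 10}
Claimed RHS: A' ∪ B' = {1, 2, 3, 4, 5, 6, 7, 8, 9, 10, 11, 13, 15, 16}
Identity is VALID: LHS = RHS = {1, 2, 3, 4, 5, 6, 7, 8, 9, 10, 11, 13, 15, 16} ✓

Identity is valid. (A ∩ B)' = A' ∪ B' = {1, 2, 3, 4, 5, 6, 7, 8, 9, 10, 11, 13, 15, 16}


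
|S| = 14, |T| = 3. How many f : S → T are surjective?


n = |S| = 14, k = |T| = 3. Surjections via inclusion-exclusion:
S(n,k) = Σ(-1)^i × C(k,i) × (k-i)^n, i=0 to k
i=0: (-1)^0×C(3,0)×3^14 = 4782969
i=1: (-1)^1×C(3,1)×2^14 = -49152
i=2: (-1)^2×C(3,2)×1^14 = 3
i=3: (-1)^3×C(3,3)×0^14 = 0
Total = 4733820

Number of surjections = 4733820


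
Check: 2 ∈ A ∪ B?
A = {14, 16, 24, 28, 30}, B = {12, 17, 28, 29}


A = {14, 16, 24, 28, 30}, B = {12, 17, 28, 29}
A ∪ B = all elements in A or B
A ∪ B = {12, 14, 16, 17, 24, 28, 29, 30}
Checking if 2 ∈ A ∪ B
2 is not in A ∪ B → False

2 ∉ A ∪ B


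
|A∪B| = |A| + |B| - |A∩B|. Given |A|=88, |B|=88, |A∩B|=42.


|A ∪ B| = |A| + |B| - |A ∩ B|
= 88 + 88 - 42
= 134

|A ∪ B| = 134


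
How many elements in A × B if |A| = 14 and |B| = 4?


|A × B| = |A| × |B|
= 14 × 4
= 56

|A × B| = 56


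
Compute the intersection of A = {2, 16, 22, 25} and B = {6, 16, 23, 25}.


A ∩ B = elements in both A and B
A = {2, 16, 22, 25}
B = {6, 16, 23, 25}
A ∩ B = {16, 25}

A ∩ B = {16, 25}


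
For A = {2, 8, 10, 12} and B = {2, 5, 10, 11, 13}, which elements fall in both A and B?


A = {2, 8, 10, 12}
B = {2, 5, 10, 11, 13}
Region: in both A and B
Elements: {2, 10}

Elements in both A and B: {2, 10}


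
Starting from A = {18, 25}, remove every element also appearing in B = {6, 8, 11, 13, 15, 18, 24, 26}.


A \ B = elements in A but not in B
A = {18, 25}
B = {6, 8, 11, 13, 15, 18, 24, 26}
Remove from A any elements in B
A \ B = {25}

A \ B = {25}


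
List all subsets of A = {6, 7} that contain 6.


A subset of A contains 6 iff the remaining 1 elements form any subset of A \ {6}.
Count: 2^(n-1) = 2^1 = 2
Subsets containing 6: {6}, {6, 7}

Subsets containing 6 (2 total): {6}, {6, 7}


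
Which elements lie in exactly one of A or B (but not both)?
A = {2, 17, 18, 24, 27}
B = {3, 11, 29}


A △ B = (A \ B) ∪ (B \ A) = elements in exactly one of A or B
A \ B = {2, 17, 18, 24, 27}
B \ A = {3, 11, 29}
A △ B = {2, 3, 11, 17, 18, 24, 27, 29}

A △ B = {2, 3, 11, 17, 18, 24, 27, 29}


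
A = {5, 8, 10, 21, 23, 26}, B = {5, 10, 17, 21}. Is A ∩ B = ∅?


Disjoint means A ∩ B = ∅.
A ∩ B = {5, 10, 21}
A ∩ B ≠ ∅, so A and B are NOT disjoint.

No, A and B are not disjoint (A ∩ B = {5, 10, 21})


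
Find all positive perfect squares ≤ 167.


Checking each candidate:
Condition: positive perfect squares ≤ 167
Result = {1, 4, 9, 16, 25, 36, 49, 64, 81, 100, 121, 144}

{1, 4, 9, 16, 25, 36, 49, 64, 81, 100, 121, 144}


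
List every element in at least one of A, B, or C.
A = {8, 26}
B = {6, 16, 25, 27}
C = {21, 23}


A ∪ B = {6, 8, 16, 25, 26, 27}
(A ∪ B) ∪ C = {6, 8, 16, 21, 23, 25, 26, 27}

A ∪ B ∪ C = {6, 8, 16, 21, 23, 25, 26, 27}


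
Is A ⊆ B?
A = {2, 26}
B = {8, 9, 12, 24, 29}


A ⊆ B means every element of A is in B.
Elements in A not in B: {2, 26}
So A ⊄ B.

No, A ⊄ B


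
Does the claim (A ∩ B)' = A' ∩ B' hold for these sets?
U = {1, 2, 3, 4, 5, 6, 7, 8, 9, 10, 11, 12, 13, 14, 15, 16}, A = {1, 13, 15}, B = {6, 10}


LHS: A ∩ B = ∅
(A ∩ B)' = U \ (A ∩ B) = {1, 2, 3, 4, 5, 6, 7, 8, 9, 10, 11, 12, 13, 14, 15, 16}
A' = {2, 3, 4, 5, 6, 7, 8, 9, 10, 11, 12, 14, 16}, B' = {1, 2, 3, 4, 5, 7, 8, 9, 11, 12, 13, 14, 15, 16}
Claimed RHS: A' ∩ B' = {2, 3, 4, 5, 7, 8, 9, 11, 12, 14, 16}
Identity is INVALID: LHS = {1, 2, 3, 4, 5, 6, 7, 8, 9, 10, 11, 12, 13, 14, 15, 16} but the RHS claimed here equals {2, 3, 4, 5, 7, 8, 9, 11, 12, 14, 16}. The correct form is (A ∩ B)' = A' ∪ B'.

Identity is invalid: (A ∩ B)' = {1, 2, 3, 4, 5, 6, 7, 8, 9, 10, 11, 12, 13, 14, 15, 16} but A' ∩ B' = {2, 3, 4, 5, 7, 8, 9, 11, 12, 14, 16}. The correct De Morgan law is (A ∩ B)' = A' ∪ B'.


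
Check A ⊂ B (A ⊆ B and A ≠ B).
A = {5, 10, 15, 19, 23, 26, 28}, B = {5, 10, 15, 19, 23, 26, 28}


A ⊂ B requires: A ⊆ B AND A ≠ B.
A ⊆ B? Yes
A = B? Yes
A = B, so A is not a PROPER subset.

No, A is not a proper subset of B


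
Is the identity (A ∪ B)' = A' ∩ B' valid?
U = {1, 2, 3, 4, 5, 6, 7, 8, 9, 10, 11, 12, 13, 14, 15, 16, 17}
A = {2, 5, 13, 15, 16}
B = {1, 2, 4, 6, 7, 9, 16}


LHS: A ∪ B = {1, 2, 4, 5, 6, 7, 9, 13, 15, 16}
(A ∪ B)' = U \ (A ∪ B) = {3, 8, 10, 11, 12, 14, 17}
A' = {1, 3, 4, 6, 7, 8, 9, 10, 11, 12, 14, 17}, B' = {3, 5, 8, 10, 11, 12, 13, 14, 15, 17}
Claimed RHS: A' ∩ B' = {3, 8, 10, 11, 12, 14, 17}
Identity is VALID: LHS = RHS = {3, 8, 10, 11, 12, 14, 17} ✓

Identity is valid. (A ∪ B)' = A' ∩ B' = {3, 8, 10, 11, 12, 14, 17}


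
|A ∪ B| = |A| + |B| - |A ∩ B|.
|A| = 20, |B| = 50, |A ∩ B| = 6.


|A ∪ B| = |A| + |B| - |A ∩ B|
= 20 + 50 - 6
= 64

|A ∪ B| = 64


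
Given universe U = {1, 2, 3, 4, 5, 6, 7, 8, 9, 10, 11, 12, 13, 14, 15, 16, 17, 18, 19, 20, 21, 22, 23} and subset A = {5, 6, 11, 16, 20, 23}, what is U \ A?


Aᶜ = U \ A = elements in U but not in A
U = {1, 2, 3, 4, 5, 6, 7, 8, 9, 10, 11, 12, 13, 14, 15, 16, 17, 18, 19, 20, 21, 22, 23}
A = {5, 6, 11, 16, 20, 23}
Aᶜ = {1, 2, 3, 4, 7, 8, 9, 10, 12, 13, 14, 15, 17, 18, 19, 21, 22}

Aᶜ = {1, 2, 3, 4, 7, 8, 9, 10, 12, 13, 14, 15, 17, 18, 19, 21, 22}


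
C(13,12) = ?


C(n,k) = n! / (k!(n-k)!)
C(13,12) = 13! / (12!1!)
= 13

C(13,12) = 13


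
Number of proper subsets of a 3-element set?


Total subsets = 2^n = 2^3 = 8
Proper subsets exclude the set itself: 2^n - 1
= 8 - 1
= 7

Number of proper subsets = 7


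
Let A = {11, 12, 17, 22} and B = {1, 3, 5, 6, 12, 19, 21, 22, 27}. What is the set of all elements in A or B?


A ∪ B = all elements in A or B (or both)
A = {11, 12, 17, 22}
B = {1, 3, 5, 6, 12, 19, 21, 22, 27}
A ∪ B = {1, 3, 5, 6, 11, 12, 17, 19, 21, 22, 27}

A ∪ B = {1, 3, 5, 6, 11, 12, 17, 19, 21, 22, 27}


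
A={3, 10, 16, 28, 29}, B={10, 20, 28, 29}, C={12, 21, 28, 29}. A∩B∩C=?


A ∩ B = {10, 28, 29}
(A ∩ B) ∩ C = {28, 29}

A ∩ B ∩ C = {28, 29}


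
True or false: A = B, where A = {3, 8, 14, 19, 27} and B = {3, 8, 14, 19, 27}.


Two sets are equal iff they have exactly the same elements.
A = {3, 8, 14, 19, 27}
B = {3, 8, 14, 19, 27}
Same elements → A = B

Yes, A = B


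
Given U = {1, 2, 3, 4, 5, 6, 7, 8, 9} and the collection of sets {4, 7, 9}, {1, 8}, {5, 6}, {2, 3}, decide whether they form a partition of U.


A partition requires: (1) non-empty parts, (2) pairwise disjoint, (3) union = U
Parts: {4, 7, 9}, {1, 8}, {5, 6}, {2, 3}
Union of parts: {1, 2, 3, 4, 5, 6, 7, 8, 9}
U = {1, 2, 3, 4, 5, 6, 7, 8, 9}
All non-empty? True
Pairwise disjoint? True
Covers U? True

Yes, valid partition


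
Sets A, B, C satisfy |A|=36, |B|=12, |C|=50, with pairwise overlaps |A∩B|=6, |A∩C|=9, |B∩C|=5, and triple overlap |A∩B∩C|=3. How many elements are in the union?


|A∪B∪C| = |A|+|B|+|C| - |A∩B|-|A∩C|-|B∩C| + |A∩B∩C|
= 36+12+50 - 6-9-5 + 3
= 98 - 20 + 3
= 81

|A ∪ B ∪ C| = 81


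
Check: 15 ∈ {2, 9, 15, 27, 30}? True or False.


A = {2, 9, 15, 27, 30}
Checking if 15 is in A
15 is in A → True

15 ∈ A


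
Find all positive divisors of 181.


Checking each candidate:
Condition: positive divisors of 181
Result = {1, 181}

{1, 181}


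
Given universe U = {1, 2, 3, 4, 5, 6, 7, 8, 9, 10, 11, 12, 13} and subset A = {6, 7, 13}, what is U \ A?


Aᶜ = U \ A = elements in U but not in A
U = {1, 2, 3, 4, 5, 6, 7, 8, 9, 10, 11, 12, 13}
A = {6, 7, 13}
Aᶜ = {1, 2, 3, 4, 5, 8, 9, 10, 11, 12}

Aᶜ = {1, 2, 3, 4, 5, 8, 9, 10, 11, 12}


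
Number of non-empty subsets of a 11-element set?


Total subsets = 2^n = 2^11 = 2048
Non-empty subsets exclude the empty set: 2^n - 1
= 2048 - 1
= 2047

Number of non-empty subsets = 2047


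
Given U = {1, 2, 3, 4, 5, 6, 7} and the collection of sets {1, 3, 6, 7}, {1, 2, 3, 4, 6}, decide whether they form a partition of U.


A partition requires: (1) non-empty parts, (2) pairwise disjoint, (3) union = U
Parts: {1, 3, 6, 7}, {1, 2, 3, 4, 6}
Union of parts: {1, 2, 3, 4, 6, 7}
U = {1, 2, 3, 4, 5, 6, 7}
All non-empty? True
Pairwise disjoint? False
Covers U? False

No, not a valid partition


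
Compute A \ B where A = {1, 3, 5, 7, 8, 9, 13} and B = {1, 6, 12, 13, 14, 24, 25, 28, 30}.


A \ B = elements in A but not in B
A = {1, 3, 5, 7, 8, 9, 13}
B = {1, 6, 12, 13, 14, 24, 25, 28, 30}
Remove from A any elements in B
A \ B = {3, 5, 7, 8, 9}

A \ B = {3, 5, 7, 8, 9}


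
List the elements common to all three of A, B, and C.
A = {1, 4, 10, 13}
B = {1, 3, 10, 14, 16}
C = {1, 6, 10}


A ∩ B = {1, 10}
(A ∩ B) ∩ C = {1, 10}

A ∩ B ∩ C = {1, 10}


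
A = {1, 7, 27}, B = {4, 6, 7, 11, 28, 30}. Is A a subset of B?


A ⊆ B means every element of A is in B.
Elements in A not in B: {1, 27}
So A ⊄ B.

No, A ⊄ B


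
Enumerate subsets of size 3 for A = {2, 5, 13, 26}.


|A| = 4, so A has C(4,3) = 4 subsets of size 3.
Enumerate by choosing 3 elements from A at a time:
{2, 5, 13}, {2, 5, 26}, {2, 13, 26}, {5, 13, 26}

3-element subsets (4 total): {2, 5, 13}, {2, 5, 26}, {2, 13, 26}, {5, 13, 26}


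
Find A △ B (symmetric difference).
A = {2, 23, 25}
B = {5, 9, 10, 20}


A △ B = (A \ B) ∪ (B \ A) = elements in exactly one of A or B
A \ B = {2, 23, 25}
B \ A = {5, 9, 10, 20}
A △ B = {2, 5, 9, 10, 20, 23, 25}

A △ B = {2, 5, 9, 10, 20, 23, 25}


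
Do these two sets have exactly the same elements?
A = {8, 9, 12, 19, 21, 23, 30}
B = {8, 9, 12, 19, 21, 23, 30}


Two sets are equal iff they have exactly the same elements.
A = {8, 9, 12, 19, 21, 23, 30}
B = {8, 9, 12, 19, 21, 23, 30}
Same elements → A = B

Yes, A = B


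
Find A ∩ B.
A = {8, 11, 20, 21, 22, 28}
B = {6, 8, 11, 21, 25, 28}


A ∩ B = elements in both A and B
A = {8, 11, 20, 21, 22, 28}
B = {6, 8, 11, 21, 25, 28}
A ∩ B = {8, 11, 21, 28}

A ∩ B = {8, 11, 21, 28}


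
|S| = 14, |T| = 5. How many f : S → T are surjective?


n = |S| = 14, k = |T| = 5. Surjections via inclusion-exclusion:
S(n,k) = Σ(-1)^i × C(k,i) × (k-i)^n, i=0 to k
i=0: (-1)^0×C(5,0)×5^14 = 6103515625
i=1: (-1)^1×C(5,1)×4^14 = -1342177280
i=2: (-1)^2×C(5,2)×3^14 = 47829690
i=3: (-1)^3×C(5,3)×2^14 = -163840
i=4: (-1)^4×C(5,4)×1^14 = 5
i=5: (-1)^5×C(5,5)×0^14 = 0
Total = 4809004200

Number of surjections = 4809004200


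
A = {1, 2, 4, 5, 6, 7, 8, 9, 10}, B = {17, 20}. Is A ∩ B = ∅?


Disjoint means A ∩ B = ∅.
A ∩ B = ∅
A ∩ B = ∅, so A and B are disjoint.

Yes, A and B are disjoint


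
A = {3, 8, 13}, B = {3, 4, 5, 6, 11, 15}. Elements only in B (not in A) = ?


A = {3, 8, 13}
B = {3, 4, 5, 6, 11, 15}
Region: only in B (not in A)
Elements: {4, 5, 6, 11, 15}

Elements only in B (not in A): {4, 5, 6, 11, 15}


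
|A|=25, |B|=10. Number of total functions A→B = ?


Each of |A| = 25 inputs maps to any of |B| = 10 outputs.
# functions = |B|^|A| = 10^25
= 10000000000000000000000000

Number of functions = 10000000000000000000000000


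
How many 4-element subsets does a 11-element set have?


C(n,k) = n! / (k!(n-k)!)
C(11,4) = 11! / (4!7!)
= 330

C(11,4) = 330


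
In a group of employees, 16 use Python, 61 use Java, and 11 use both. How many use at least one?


|A ∪ B| = |A| + |B| - |A ∩ B|
= 16 + 61 - 11
= 66

|A ∪ B| = 66


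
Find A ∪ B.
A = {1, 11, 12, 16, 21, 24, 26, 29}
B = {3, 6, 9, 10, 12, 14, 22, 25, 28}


A ∪ B = all elements in A or B (or both)
A = {1, 11, 12, 16, 21, 24, 26, 29}
B = {3, 6, 9, 10, 12, 14, 22, 25, 28}
A ∪ B = {1, 3, 6, 9, 10, 11, 12, 14, 16, 21, 22, 24, 25, 26, 28, 29}

A ∪ B = {1, 3, 6, 9, 10, 11, 12, 14, 16, 21, 22, 24, 25, 26, 28, 29}


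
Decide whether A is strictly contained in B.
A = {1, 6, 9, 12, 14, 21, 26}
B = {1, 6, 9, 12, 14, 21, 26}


A ⊂ B requires: A ⊆ B AND A ≠ B.
A ⊆ B? Yes
A = B? Yes
A = B, so A is not a PROPER subset.

No, A is not a proper subset of B


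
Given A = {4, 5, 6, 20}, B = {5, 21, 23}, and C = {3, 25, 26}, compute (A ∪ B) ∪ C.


A ∪ B = {4, 5, 6, 20, 21, 23}
(A ∪ B) ∪ C = {3, 4, 5, 6, 20, 21, 23, 25, 26}

A ∪ B ∪ C = {3, 4, 5, 6, 20, 21, 23, 25, 26}


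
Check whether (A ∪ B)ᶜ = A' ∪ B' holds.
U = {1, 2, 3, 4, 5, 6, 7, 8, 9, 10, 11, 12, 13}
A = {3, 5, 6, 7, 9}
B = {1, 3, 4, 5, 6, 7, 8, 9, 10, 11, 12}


LHS: A ∪ B = {1, 3, 4, 5, 6, 7, 8, 9, 10, 11, 12}
(A ∪ B)' = U \ (A ∪ B) = {2, 13}
A' = {1, 2, 4, 8, 10, 11, 12, 13}, B' = {2, 13}
Claimed RHS: A' ∪ B' = {1, 2, 4, 8, 10, 11, 12, 13}
Identity is INVALID: LHS = {2, 13} but the RHS claimed here equals {1, 2, 4, 8, 10, 11, 12, 13}. The correct form is (A ∪ B)' = A' ∩ B'.

Identity is invalid: (A ∪ B)' = {2, 13} but A' ∪ B' = {1, 2, 4, 8, 10, 11, 12, 13}. The correct De Morgan law is (A ∪ B)' = A' ∩ B'.


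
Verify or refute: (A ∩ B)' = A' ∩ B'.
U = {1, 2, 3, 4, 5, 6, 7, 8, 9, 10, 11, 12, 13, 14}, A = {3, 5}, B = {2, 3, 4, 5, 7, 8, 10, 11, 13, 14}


LHS: A ∩ B = {3, 5}
(A ∩ B)' = U \ (A ∩ B) = {1, 2, 4, 6, 7, 8, 9, 10, 11, 12, 13, 14}
A' = {1, 2, 4, 6, 7, 8, 9, 10, 11, 12, 13, 14}, B' = {1, 6, 9, 12}
Claimed RHS: A' ∩ B' = {1, 6, 9, 12}
Identity is INVALID: LHS = {1, 2, 4, 6, 7, 8, 9, 10, 11, 12, 13, 14} but the RHS claimed here equals {1, 6, 9, 12}. The correct form is (A ∩ B)' = A' ∪ B'.

Identity is invalid: (A ∩ B)' = {1, 2, 4, 6, 7, 8, 9, 10, 11, 12, 13, 14} but A' ∩ B' = {1, 6, 9, 12}. The correct De Morgan law is (A ∩ B)' = A' ∪ B'.


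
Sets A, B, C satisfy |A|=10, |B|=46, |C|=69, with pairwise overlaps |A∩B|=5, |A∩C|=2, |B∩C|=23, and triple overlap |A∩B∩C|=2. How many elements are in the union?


|A∪B∪C| = |A|+|B|+|C| - |A∩B|-|A∩C|-|B∩C| + |A∩B∩C|
= 10+46+69 - 5-2-23 + 2
= 125 - 30 + 2
= 97

|A ∪ B ∪ C| = 97


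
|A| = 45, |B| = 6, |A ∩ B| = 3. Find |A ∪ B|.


|A ∪ B| = |A| + |B| - |A ∩ B|
= 45 + 6 - 3
= 48

|A ∪ B| = 48


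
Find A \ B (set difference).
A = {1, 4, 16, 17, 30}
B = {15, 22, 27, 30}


A \ B = elements in A but not in B
A = {1, 4, 16, 17, 30}
B = {15, 22, 27, 30}
Remove from A any elements in B
A \ B = {1, 4, 16, 17}

A \ B = {1, 4, 16, 17}


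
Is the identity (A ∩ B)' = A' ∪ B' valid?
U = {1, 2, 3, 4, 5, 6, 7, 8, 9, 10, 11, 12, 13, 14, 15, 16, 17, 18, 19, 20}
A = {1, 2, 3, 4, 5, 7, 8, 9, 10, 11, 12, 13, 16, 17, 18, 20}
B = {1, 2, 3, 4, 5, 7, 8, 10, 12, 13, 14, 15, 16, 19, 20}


LHS: A ∩ B = {1, 2, 3, 4, 5, 7, 8, 10, 12, 13, 16, 20}
(A ∩ B)' = U \ (A ∩ B) = {6, 9, 11, 14, 15, 17, 18, 19}
A' = {6, 14, 15, 19}, B' = {6, 9, 11, 17, 18}
Claimed RHS: A' ∪ B' = {6, 9, 11, 14, 15, 17, 18, 19}
Identity is VALID: LHS = RHS = {6, 9, 11, 14, 15, 17, 18, 19} ✓

Identity is valid. (A ∩ B)' = A' ∪ B' = {6, 9, 11, 14, 15, 17, 18, 19}


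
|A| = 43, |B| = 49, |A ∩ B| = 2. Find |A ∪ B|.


|A ∪ B| = |A| + |B| - |A ∩ B|
= 43 + 49 - 2
= 90

|A ∪ B| = 90


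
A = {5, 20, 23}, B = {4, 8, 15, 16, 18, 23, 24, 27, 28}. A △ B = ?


A △ B = (A \ B) ∪ (B \ A) = elements in exactly one of A or B
A \ B = {5, 20}
B \ A = {4, 8, 15, 16, 18, 24, 27, 28}
A △ B = {4, 5, 8, 15, 16, 18, 20, 24, 27, 28}

A △ B = {4, 5, 8, 15, 16, 18, 20, 24, 27, 28}


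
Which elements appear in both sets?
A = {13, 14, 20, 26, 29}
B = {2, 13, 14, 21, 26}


A ∩ B = elements in both A and B
A = {13, 14, 20, 26, 29}
B = {2, 13, 14, 21, 26}
A ∩ B = {13, 14, 26}

A ∩ B = {13, 14, 26}


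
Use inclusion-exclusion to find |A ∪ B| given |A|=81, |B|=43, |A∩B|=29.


|A ∪ B| = |A| + |B| - |A ∩ B|
= 81 + 43 - 29
= 95

|A ∪ B| = 95


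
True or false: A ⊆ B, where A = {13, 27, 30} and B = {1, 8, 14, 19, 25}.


A ⊆ B means every element of A is in B.
Elements in A not in B: {13, 27, 30}
So A ⊄ B.

No, A ⊄ B


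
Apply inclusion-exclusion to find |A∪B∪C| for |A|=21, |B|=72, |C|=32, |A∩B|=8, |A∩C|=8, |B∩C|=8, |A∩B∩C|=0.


|A∪B∪C| = |A|+|B|+|C| - |A∩B|-|A∩C|-|B∩C| + |A∩B∩C|
= 21+72+32 - 8-8-8 + 0
= 125 - 24 + 0
= 101

|A ∪ B ∪ C| = 101


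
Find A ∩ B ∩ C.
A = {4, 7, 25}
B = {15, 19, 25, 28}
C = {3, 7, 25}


A ∩ B = {25}
(A ∩ B) ∩ C = {25}

A ∩ B ∩ C = {25}


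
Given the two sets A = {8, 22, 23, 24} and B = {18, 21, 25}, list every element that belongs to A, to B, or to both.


A ∪ B = all elements in A or B (or both)
A = {8, 22, 23, 24}
B = {18, 21, 25}
A ∪ B = {8, 18, 21, 22, 23, 24, 25}

A ∪ B = {8, 18, 21, 22, 23, 24, 25}


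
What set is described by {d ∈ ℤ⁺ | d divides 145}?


Checking each candidate:
Condition: positive divisors of 145
Result = {1, 5, 29, 145}

{1, 5, 29, 145}


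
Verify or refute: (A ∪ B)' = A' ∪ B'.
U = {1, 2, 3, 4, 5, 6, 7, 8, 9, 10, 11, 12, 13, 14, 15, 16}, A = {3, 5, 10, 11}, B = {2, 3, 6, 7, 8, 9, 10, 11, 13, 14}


LHS: A ∪ B = {2, 3, 5, 6, 7, 8, 9, 10, 11, 13, 14}
(A ∪ B)' = U \ (A ∪ B) = {1, 4, 12, 15, 16}
A' = {1, 2, 4, 6, 7, 8, 9, 12, 13, 14, 15, 16}, B' = {1, 4, 5, 12, 15, 16}
Claimed RHS: A' ∪ B' = {1, 2, 4, 5, 6, 7, 8, 9, 12, 13, 14, 15, 16}
Identity is INVALID: LHS = {1, 4, 12, 15, 16} but the RHS claimed here equals {1, 2, 4, 5, 6, 7, 8, 9, 12, 13, 14, 15, 16}. The correct form is (A ∪ B)' = A' ∩ B'.

Identity is invalid: (A ∪ B)' = {1, 4, 12, 15, 16} but A' ∪ B' = {1, 2, 4, 5, 6, 7, 8, 9, 12, 13, 14, 15, 16}. The correct De Morgan law is (A ∪ B)' = A' ∩ B'.


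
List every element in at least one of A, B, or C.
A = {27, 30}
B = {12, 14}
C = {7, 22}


A ∪ B = {12, 14, 27, 30}
(A ∪ B) ∪ C = {7, 12, 14, 22, 27, 30}

A ∪ B ∪ C = {7, 12, 14, 22, 27, 30}


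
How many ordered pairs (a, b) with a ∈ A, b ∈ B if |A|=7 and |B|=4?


|A × B| = |A| × |B|
= 7 × 4
= 28

|A × B| = 28


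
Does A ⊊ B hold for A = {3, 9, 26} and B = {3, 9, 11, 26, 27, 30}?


A ⊂ B requires: A ⊆ B AND A ≠ B.
A ⊆ B? Yes
A = B? No
A ⊂ B: Yes (A is a proper subset of B)

Yes, A ⊂ B


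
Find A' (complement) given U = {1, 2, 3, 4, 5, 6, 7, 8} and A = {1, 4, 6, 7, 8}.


Aᶜ = U \ A = elements in U but not in A
U = {1, 2, 3, 4, 5, 6, 7, 8}
A = {1, 4, 6, 7, 8}
Aᶜ = {2, 3, 5}

Aᶜ = {2, 3, 5}


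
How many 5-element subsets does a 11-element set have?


C(n,k) = n! / (k!(n-k)!)
C(11,5) = 11! / (5!6!)
= 462

C(11,5) = 462


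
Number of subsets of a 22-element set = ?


Number of subsets = 2^n
= 2^22
= 4194304

|P(A)| = 4194304


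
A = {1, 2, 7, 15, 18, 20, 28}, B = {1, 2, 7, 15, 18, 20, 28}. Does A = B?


Two sets are equal iff they have exactly the same elements.
A = {1, 2, 7, 15, 18, 20, 28}
B = {1, 2, 7, 15, 18, 20, 28}
Same elements → A = B

Yes, A = B


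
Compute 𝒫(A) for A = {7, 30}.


|A| = 2, so |P(A)| = 2^2 = 4
Enumerate subsets by cardinality (0 to 2):
∅, {7}, {30}, {7, 30}

P(A) has 4 subsets: ∅, {7}, {30}, {7, 30}


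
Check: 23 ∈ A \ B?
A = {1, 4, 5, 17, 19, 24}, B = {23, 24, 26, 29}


A = {1, 4, 5, 17, 19, 24}, B = {23, 24, 26, 29}
A \ B = elements in A but not in B
A \ B = {1, 4, 5, 17, 19}
Checking if 23 ∈ A \ B
23 is not in A \ B → False

23 ∉ A \ B


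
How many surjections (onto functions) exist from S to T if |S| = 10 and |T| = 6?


n = |S| = 10, k = |T| = 6. Surjections via inclusion-exclusion:
S(n,k) = Σ(-1)^i × C(k,i) × (k-i)^n, i=0 to k
i=0: (-1)^0×C(6,0)×6^10 = 60466176
i=1: (-1)^1×C(6,1)×5^10 = -58593750
i=2: (-1)^2×C(6,2)×4^10 = 15728640
i=3: (-1)^3×C(6,3)×3^10 = -1180980
i=4: (-1)^4×C(6,4)×2^10 = 15360
i=5: (-1)^5×C(6,5)×1^10 = -6
i=6: (-1)^6×C(6,6)×0^10 = 0
Total = 16435440

Number of surjections = 16435440


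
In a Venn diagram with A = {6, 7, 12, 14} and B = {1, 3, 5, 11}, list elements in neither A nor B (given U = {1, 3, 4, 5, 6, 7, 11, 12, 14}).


A = {6, 7, 12, 14}
B = {1, 3, 5, 11}
Region: in neither A nor B (given U = {1, 3, 4, 5, 6, 7, 11, 12, 14})
Elements: {4}

Elements in neither A nor B (given U = {1, 3, 4, 5, 6, 7, 11, 12, 14}): {4}


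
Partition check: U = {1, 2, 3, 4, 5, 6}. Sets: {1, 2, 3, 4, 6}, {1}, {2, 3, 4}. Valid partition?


A partition requires: (1) non-empty parts, (2) pairwise disjoint, (3) union = U
Parts: {1, 2, 3, 4, 6}, {1}, {2, 3, 4}
Union of parts: {1, 2, 3, 4, 6}
U = {1, 2, 3, 4, 5, 6}
All non-empty? True
Pairwise disjoint? False
Covers U? False

No, not a valid partition


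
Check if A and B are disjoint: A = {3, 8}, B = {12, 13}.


Disjoint means A ∩ B = ∅.
A ∩ B = ∅
A ∩ B = ∅, so A and B are disjoint.

Yes, A and B are disjoint


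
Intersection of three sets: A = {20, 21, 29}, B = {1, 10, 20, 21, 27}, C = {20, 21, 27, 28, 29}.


A ∩ B = {20, 21}
(A ∩ B) ∩ C = {20, 21}

A ∩ B ∩ C = {20, 21}


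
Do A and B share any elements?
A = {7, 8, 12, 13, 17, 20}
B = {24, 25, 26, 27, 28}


Disjoint means A ∩ B = ∅.
A ∩ B = ∅
A ∩ B = ∅, so A and B are disjoint.

No — A and B share no elements (A ∩ B = ∅), so they are disjoint


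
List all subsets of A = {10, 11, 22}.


|A| = 3, so |P(A)| = 2^3 = 8
Enumerate subsets by cardinality (0 to 3):
∅, {10}, {11}, {22}, {10, 11}, {10, 22}, {11, 22}, {10, 11, 22}

P(A) has 8 subsets: ∅, {10}, {11}, {22}, {10, 11}, {10, 22}, {11, 22}, {10, 11, 22}


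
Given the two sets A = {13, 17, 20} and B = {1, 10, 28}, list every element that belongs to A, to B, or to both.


A ∪ B = all elements in A or B (or both)
A = {13, 17, 20}
B = {1, 10, 28}
A ∪ B = {1, 10, 13, 17, 20, 28}

A ∪ B = {1, 10, 13, 17, 20, 28}


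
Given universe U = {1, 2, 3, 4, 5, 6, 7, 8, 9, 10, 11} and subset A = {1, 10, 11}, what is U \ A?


Aᶜ = U \ A = elements in U but not in A
U = {1, 2, 3, 4, 5, 6, 7, 8, 9, 10, 11}
A = {1, 10, 11}
Aᶜ = {2, 3, 4, 5, 6, 7, 8, 9}

Aᶜ = {2, 3, 4, 5, 6, 7, 8, 9}


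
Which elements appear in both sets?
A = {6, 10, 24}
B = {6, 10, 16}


A ∩ B = elements in both A and B
A = {6, 10, 24}
B = {6, 10, 16}
A ∩ B = {6, 10}

A ∩ B = {6, 10}


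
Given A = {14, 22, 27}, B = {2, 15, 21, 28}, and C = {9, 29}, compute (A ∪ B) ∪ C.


A ∪ B = {2, 14, 15, 21, 22, 27, 28}
(A ∪ B) ∪ C = {2, 9, 14, 15, 21, 22, 27, 28, 29}

A ∪ B ∪ C = {2, 9, 14, 15, 21, 22, 27, 28, 29}


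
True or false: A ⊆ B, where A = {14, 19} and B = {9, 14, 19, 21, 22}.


A ⊆ B means every element of A is in B.
All elements of A are in B.
So A ⊆ B.

Yes, A ⊆ B


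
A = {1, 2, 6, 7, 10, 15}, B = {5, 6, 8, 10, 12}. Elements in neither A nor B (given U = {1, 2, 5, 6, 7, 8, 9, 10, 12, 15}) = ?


A = {1, 2, 6, 7, 10, 15}
B = {5, 6, 8, 10, 12}
Region: in neither A nor B (given U = {1, 2, 5, 6, 7, 8, 9, 10, 12, 15})
Elements: {9}

Elements in neither A nor B (given U = {1, 2, 5, 6, 7, 8, 9, 10, 12, 15}): {9}


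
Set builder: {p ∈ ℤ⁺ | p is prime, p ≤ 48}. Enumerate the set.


Checking each candidate:
Condition: primes ≤ 48
Result = {2, 3, 5, 7, 11, 13, 17, 19, 23, 29, 31, 37, 41, 43, 47}

{2, 3, 5, 7, 11, 13, 17, 19, 23, 29, 31, 37, 41, 43, 47}


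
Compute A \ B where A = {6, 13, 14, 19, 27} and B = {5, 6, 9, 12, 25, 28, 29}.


A \ B = elements in A but not in B
A = {6, 13, 14, 19, 27}
B = {5, 6, 9, 12, 25, 28, 29}
Remove from A any elements in B
A \ B = {13, 14, 19, 27}

A \ B = {13, 14, 19, 27}


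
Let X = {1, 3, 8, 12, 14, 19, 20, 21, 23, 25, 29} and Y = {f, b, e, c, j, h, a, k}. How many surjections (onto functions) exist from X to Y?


n = |X| = 11, k = |Y| = 8. Surjections via inclusion-exclusion:
S(n,k) = Σ(-1)^i × C(k,i) × (k-i)^n, i=0 to k
i=0: (-1)^0×C(8,0)×8^11 = 8589934592
i=1: (-1)^1×C(8,1)×7^11 = -15818613944
i=2: (-1)^2×C(8,2)×6^11 = 10158317568
i=3: (-1)^3×C(8,3)×5^11 = -2734375000
i=4: (-1)^4×C(8,4)×4^11 = 293601280
i=5: (-1)^5×C(8,5)×3^11 = -9920232
i=6: (-1)^6×C(8,6)×2^11 = 57344
i=7: (-1)^7×C(8,7)×1^11 = -8
i=8: (-1)^8×C(8,8)×0^11 = 0
Total = 479001600

Number of surjections = 479001600


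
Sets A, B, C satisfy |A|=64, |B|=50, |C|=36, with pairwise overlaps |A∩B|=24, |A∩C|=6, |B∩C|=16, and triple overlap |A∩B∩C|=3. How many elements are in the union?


|A∪B∪C| = |A|+|B|+|C| - |A∩B|-|A∩C|-|B∩C| + |A∩B∩C|
= 64+50+36 - 24-6-16 + 3
= 150 - 46 + 3
= 107

|A ∪ B ∪ C| = 107


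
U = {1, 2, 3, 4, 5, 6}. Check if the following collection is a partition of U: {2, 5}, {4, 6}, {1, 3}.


A partition requires: (1) non-empty parts, (2) pairwise disjoint, (3) union = U
Parts: {2, 5}, {4, 6}, {1, 3}
Union of parts: {1, 2, 3, 4, 5, 6}
U = {1, 2, 3, 4, 5, 6}
All non-empty? True
Pairwise disjoint? True
Covers U? True

Yes, valid partition


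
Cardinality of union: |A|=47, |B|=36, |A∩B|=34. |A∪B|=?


|A ∪ B| = |A| + |B| - |A ∩ B|
= 47 + 36 - 34
= 49

|A ∪ B| = 49


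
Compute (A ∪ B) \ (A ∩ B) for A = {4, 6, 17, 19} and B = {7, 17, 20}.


A △ B = (A \ B) ∪ (B \ A) = elements in exactly one of A or B
A \ B = {4, 6, 19}
B \ A = {7, 20}
A △ B = {4, 6, 7, 19, 20}

A △ B = {4, 6, 7, 19, 20}


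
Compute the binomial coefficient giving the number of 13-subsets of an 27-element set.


C(n,k) = n! / (k!(n-k)!)
C(27,13) = 27! / (13!14!)
= 20058300

C(27,13) = 20058300


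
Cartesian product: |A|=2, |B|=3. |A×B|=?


|A × B| = |A| × |B|
= 2 × 3
= 6

|A × B| = 6


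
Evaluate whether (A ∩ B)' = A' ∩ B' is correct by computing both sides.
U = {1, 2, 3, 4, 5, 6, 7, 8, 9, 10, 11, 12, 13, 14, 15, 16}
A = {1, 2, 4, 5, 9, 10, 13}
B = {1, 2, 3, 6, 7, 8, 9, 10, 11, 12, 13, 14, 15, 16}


LHS: A ∩ B = {1, 2, 9, 10, 13}
(A ∩ B)' = U \ (A ∩ B) = {3, 4, 5, 6, 7, 8, 11, 12, 14, 15, 16}
A' = {3, 6, 7, 8, 11, 12, 14, 15, 16}, B' = {4, 5}
Claimed RHS: A' ∩ B' = ∅
Identity is INVALID: LHS = {3, 4, 5, 6, 7, 8, 11, 12, 14, 15, 16} but the RHS claimed here equals ∅. The correct form is (A ∩ B)' = A' ∪ B'.

Identity is invalid: (A ∩ B)' = {3, 4, 5, 6, 7, 8, 11, 12, 14, 15, 16} but A' ∩ B' = ∅. The correct De Morgan law is (A ∩ B)' = A' ∪ B'.


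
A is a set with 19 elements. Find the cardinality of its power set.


Number of subsets = 2^n
= 2^19
= 524288

|P(A)| = 524288


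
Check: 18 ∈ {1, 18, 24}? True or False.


A = {1, 18, 24}
Checking if 18 is in A
18 is in A → True

18 ∈ A


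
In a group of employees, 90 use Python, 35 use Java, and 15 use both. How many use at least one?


|A ∪ B| = |A| + |B| - |A ∩ B|
= 90 + 35 - 15
= 110

|A ∪ B| = 110


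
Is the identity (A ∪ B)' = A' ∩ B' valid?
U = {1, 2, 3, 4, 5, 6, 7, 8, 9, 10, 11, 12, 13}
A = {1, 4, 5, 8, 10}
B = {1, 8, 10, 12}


LHS: A ∪ B = {1, 4, 5, 8, 10, 12}
(A ∪ B)' = U \ (A ∪ B) = {2, 3, 6, 7, 9, 11, 13}
A' = {2, 3, 6, 7, 9, 11, 12, 13}, B' = {2, 3, 4, 5, 6, 7, 9, 11, 13}
Claimed RHS: A' ∩ B' = {2, 3, 6, 7, 9, 11, 13}
Identity is VALID: LHS = RHS = {2, 3, 6, 7, 9, 11, 13} ✓

Identity is valid. (A ∪ B)' = A' ∩ B' = {2, 3, 6, 7, 9, 11, 13}


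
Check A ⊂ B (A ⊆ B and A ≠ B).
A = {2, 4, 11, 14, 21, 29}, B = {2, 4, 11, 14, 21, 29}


A ⊂ B requires: A ⊆ B AND A ≠ B.
A ⊆ B? Yes
A = B? Yes
A = B, so A is not a PROPER subset.

No, A is not a proper subset of B


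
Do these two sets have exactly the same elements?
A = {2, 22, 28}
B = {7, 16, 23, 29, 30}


Two sets are equal iff they have exactly the same elements.
A = {2, 22, 28}
B = {7, 16, 23, 29, 30}
Differences: {2, 7, 16, 22, 23, 28, 29, 30}
A ≠ B

No, A ≠ B


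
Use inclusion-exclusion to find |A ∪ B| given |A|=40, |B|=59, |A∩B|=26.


|A ∪ B| = |A| + |B| - |A ∩ B|
= 40 + 59 - 26
= 73

|A ∪ B| = 73


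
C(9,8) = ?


C(n,k) = n! / (k!(n-k)!)
C(9,8) = 9! / (8!1!)
= 9

C(9,8) = 9


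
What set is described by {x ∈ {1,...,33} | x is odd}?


Checking each candidate:
Condition: odd numbers in {1,...,33}
Result = {1, 3, 5, 7, 9, 11, 13, 15, 17, 19, 21, 23, 25, 27, 29, 31, 33}

{1, 3, 5, 7, 9, 11, 13, 15, 17, 19, 21, 23, 25, 27, 29, 31, 33}


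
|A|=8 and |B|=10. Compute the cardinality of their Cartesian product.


|A × B| = |A| × |B|
= 8 × 10
= 80

|A × B| = 80


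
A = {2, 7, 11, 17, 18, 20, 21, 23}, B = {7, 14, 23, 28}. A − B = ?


A \ B = elements in A but not in B
A = {2, 7, 11, 17, 18, 20, 21, 23}
B = {7, 14, 23, 28}
Remove from A any elements in B
A \ B = {2, 11, 17, 18, 20, 21}

A \ B = {2, 11, 17, 18, 20, 21}


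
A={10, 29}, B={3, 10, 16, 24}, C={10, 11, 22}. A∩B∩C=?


A ∩ B = {10}
(A ∩ B) ∩ C = {10}

A ∩ B ∩ C = {10}


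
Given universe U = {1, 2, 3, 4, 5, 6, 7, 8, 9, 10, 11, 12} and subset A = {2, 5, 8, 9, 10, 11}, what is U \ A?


Aᶜ = U \ A = elements in U but not in A
U = {1, 2, 3, 4, 5, 6, 7, 8, 9, 10, 11, 12}
A = {2, 5, 8, 9, 10, 11}
Aᶜ = {1, 3, 4, 6, 7, 12}

Aᶜ = {1, 3, 4, 6, 7, 12}


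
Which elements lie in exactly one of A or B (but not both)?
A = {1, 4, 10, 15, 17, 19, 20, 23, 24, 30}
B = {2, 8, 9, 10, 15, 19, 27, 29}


A △ B = (A \ B) ∪ (B \ A) = elements in exactly one of A or B
A \ B = {1, 4, 17, 20, 23, 24, 30}
B \ A = {2, 8, 9, 27, 29}
A △ B = {1, 2, 4, 8, 9, 17, 20, 23, 24, 27, 29, 30}

A △ B = {1, 2, 4, 8, 9, 17, 20, 23, 24, 27, 29, 30}


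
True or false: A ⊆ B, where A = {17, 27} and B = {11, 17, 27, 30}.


A ⊆ B means every element of A is in B.
All elements of A are in B.
So A ⊆ B.

Yes, A ⊆ B


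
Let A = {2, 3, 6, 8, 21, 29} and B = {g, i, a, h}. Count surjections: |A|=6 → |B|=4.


n = |A| = 6, k = |B| = 4. Surjections via inclusion-exclusion:
S(n,k) = Σ(-1)^i × C(k,i) × (k-i)^n, i=0 to k
i=0: (-1)^0×C(4,0)×4^6 = 4096
i=1: (-1)^1×C(4,1)×3^6 = -2916
i=2: (-1)^2×C(4,2)×2^6 = 384
i=3: (-1)^3×C(4,3)×1^6 = -4
i=4: (-1)^4×C(4,4)×0^6 = 0
Total = 1560

Number of surjections = 1560


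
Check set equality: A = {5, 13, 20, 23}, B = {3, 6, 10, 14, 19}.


Two sets are equal iff they have exactly the same elements.
A = {5, 13, 20, 23}
B = {3, 6, 10, 14, 19}
Differences: {3, 5, 6, 10, 13, 14, 19, 20, 23}
A ≠ B

No, A ≠ B


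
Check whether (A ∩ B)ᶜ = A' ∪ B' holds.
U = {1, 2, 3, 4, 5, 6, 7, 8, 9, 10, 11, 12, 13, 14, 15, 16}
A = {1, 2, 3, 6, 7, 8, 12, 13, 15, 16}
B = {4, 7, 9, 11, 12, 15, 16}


LHS: A ∩ B = {7, 12, 15, 16}
(A ∩ B)' = U \ (A ∩ B) = {1, 2, 3, 4, 5, 6, 8, 9, 10, 11, 13, 14}
A' = {4, 5, 9, 10, 11, 14}, B' = {1, 2, 3, 5, 6, 8, 10, 13, 14}
Claimed RHS: A' ∪ B' = {1, 2, 3, 4, 5, 6, 8, 9, 10, 11, 13, 14}
Identity is VALID: LHS = RHS = {1, 2, 3, 4, 5, 6, 8, 9, 10, 11, 13, 14} ✓

Identity is valid. (A ∩ B)' = A' ∪ B' = {1, 2, 3, 4, 5, 6, 8, 9, 10, 11, 13, 14}


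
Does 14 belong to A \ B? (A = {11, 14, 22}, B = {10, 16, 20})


A = {11, 14, 22}, B = {10, 16, 20}
A \ B = elements in A but not in B
A \ B = {11, 14, 22}
Checking if 14 ∈ A \ B
14 is in A \ B → True

14 ∈ A \ B


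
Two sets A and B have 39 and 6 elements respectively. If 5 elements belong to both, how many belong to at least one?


|A ∪ B| = |A| + |B| - |A ∩ B|
= 39 + 6 - 5
= 40

|A ∪ B| = 40
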